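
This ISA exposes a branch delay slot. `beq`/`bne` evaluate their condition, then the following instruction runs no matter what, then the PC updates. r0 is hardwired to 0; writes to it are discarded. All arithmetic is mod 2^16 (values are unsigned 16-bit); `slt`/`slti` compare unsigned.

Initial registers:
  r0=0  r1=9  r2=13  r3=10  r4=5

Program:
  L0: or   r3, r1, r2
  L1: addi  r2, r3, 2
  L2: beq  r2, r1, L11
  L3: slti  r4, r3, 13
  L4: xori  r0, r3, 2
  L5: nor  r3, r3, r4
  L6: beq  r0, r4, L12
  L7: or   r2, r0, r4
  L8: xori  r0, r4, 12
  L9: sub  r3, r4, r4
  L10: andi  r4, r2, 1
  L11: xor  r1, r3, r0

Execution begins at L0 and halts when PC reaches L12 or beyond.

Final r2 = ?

0

PC=0  or   r3, r1, r2        | r0=0 r1=9 r2=13 r3=13 r4=5
PC=1  addi  r2, r3, 2        | r0=0 r1=9 r2=15 r3=13 r4=5
PC=2  beq  r2, r1, L11       | r0=0 r1=9 r2=15 r3=13 r4=5  [not taken]
PC=3  slti  r4, r3, 13       | r0=0 r1=9 r2=15 r3=13 r4=0
PC=4  xori  r0, r3, 2        | r0=0 r1=9 r2=15 r3=13 r4=0
PC=5  nor  r3, r3, r4        | r0=0 r1=9 r2=15 r3=65522 r4=0
PC=6  beq  r0, r4, L12       | r0=0 r1=9 r2=15 r3=65522 r4=0  [TAKEN]
PC=7  or   r2, r0, r4        | r0=0 r1=9 r2=0 r3=65522 r4=0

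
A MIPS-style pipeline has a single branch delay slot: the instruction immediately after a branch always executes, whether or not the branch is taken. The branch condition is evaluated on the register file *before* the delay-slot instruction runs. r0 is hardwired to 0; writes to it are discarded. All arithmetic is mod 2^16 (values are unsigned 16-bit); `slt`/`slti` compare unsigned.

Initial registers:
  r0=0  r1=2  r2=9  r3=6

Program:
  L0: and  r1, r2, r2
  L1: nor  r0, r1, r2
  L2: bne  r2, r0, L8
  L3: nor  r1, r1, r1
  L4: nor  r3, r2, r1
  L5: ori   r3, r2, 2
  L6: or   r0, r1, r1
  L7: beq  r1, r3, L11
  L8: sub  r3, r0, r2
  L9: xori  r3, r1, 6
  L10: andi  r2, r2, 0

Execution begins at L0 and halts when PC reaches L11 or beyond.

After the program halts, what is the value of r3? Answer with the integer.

[0] and  r1, r2, r2  →  {r0:0, r1:9, r2:9, r3:6}
[1] nor  r0, r1, r2  →  {r0:0, r1:9, r2:9, r3:6}
[2] bne  r2, r0, L8  →  {r0:0, r1:9, r2:9, r3:6}  ⟨branch taken⟩
[3] nor  r1, r1, r1  →  {r0:0, r1:65526, r2:9, r3:6}
[8] sub  r3, r0, r2  →  {r0:0, r1:65526, r2:9, r3:65527}
[9] xori  r3, r1, 6  →  {r0:0, r1:65526, r2:9, r3:65520}
[10] andi  r2, r2, 0  →  {r0:0, r1:65526, r2:0, r3:65520}

65520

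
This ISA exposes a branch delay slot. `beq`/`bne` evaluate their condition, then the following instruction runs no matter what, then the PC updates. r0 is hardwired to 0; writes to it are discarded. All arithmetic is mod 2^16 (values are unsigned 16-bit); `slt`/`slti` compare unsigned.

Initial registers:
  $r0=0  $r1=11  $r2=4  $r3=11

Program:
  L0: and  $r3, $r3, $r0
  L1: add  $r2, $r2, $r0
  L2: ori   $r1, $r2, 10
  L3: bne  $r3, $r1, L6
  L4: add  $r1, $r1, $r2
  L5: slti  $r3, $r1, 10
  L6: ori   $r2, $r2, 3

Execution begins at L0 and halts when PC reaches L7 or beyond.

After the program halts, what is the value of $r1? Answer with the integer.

18

[0] and  $r3, $r3, $r0  →  {$r0:0, $r1:11, $r2:4, $r3:0}
[1] add  $r2, $r2, $r0  →  {$r0:0, $r1:11, $r2:4, $r3:0}
[2] ori   $r1, $r2, 10  →  {$r0:0, $r1:14, $r2:4, $r3:0}
[3] bne  $r3, $r1, L6  →  {$r0:0, $r1:14, $r2:4, $r3:0}  ⟨branch taken⟩
[4] add  $r1, $r1, $r2  →  {$r0:0, $r1:18, $r2:4, $r3:0}
[6] ori   $r2, $r2, 3  →  {$r0:0, $r1:18, $r2:7, $r3:0}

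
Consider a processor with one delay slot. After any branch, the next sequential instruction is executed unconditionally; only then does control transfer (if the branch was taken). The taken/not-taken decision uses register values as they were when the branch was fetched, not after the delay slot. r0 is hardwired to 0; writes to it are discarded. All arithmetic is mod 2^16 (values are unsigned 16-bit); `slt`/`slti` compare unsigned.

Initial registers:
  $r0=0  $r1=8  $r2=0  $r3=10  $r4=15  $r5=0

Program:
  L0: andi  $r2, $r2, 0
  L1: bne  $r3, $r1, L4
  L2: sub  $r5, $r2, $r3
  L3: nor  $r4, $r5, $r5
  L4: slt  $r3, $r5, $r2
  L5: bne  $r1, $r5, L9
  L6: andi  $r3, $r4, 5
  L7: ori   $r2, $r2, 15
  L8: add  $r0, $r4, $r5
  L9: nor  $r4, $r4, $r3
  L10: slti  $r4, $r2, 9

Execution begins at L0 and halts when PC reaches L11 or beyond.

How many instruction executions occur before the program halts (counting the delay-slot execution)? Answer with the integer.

[0] andi  $r2, $r2, 0  →  {$r0:0, $r1:8, $r2:0, $r3:10, $r4:15, $r5:0}
[1] bne  $r3, $r1, L4  →  {$r0:0, $r1:8, $r2:0, $r3:10, $r4:15, $r5:0}  ⟨branch taken⟩
[2] sub  $r5, $r2, $r3  →  {$r0:0, $r1:8, $r2:0, $r3:10, $r4:15, $r5:65526}
[4] slt  $r3, $r5, $r2  →  {$r0:0, $r1:8, $r2:0, $r3:0, $r4:15, $r5:65526}
[5] bne  $r1, $r5, L9  →  {$r0:0, $r1:8, $r2:0, $r3:0, $r4:15, $r5:65526}  ⟨branch taken⟩
[6] andi  $r3, $r4, 5  →  {$r0:0, $r1:8, $r2:0, $r3:5, $r4:15, $r5:65526}
[9] nor  $r4, $r4, $r3  →  {$r0:0, $r1:8, $r2:0, $r3:5, $r4:65520, $r5:65526}
[10] slti  $r4, $r2, 9  →  {$r0:0, $r1:8, $r2:0, $r3:5, $r4:1, $r5:65526}

8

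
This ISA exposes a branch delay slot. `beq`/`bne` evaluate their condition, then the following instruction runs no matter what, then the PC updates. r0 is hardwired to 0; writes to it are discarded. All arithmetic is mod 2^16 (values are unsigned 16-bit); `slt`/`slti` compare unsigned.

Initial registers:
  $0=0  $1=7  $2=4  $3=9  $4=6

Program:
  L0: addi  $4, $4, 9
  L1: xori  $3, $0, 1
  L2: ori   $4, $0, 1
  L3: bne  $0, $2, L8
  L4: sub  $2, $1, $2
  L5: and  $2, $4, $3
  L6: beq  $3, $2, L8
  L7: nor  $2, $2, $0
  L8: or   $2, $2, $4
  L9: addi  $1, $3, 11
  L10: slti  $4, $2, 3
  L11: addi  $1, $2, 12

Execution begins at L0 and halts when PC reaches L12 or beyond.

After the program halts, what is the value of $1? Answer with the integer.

#0 addi  $4, $4, 9 ; 0/7/4/9/15
#1 xori  $3, $0, 1 ; 0/7/4/1/15
#2 ori   $4, $0, 1 ; 0/7/4/1/1
#3 bne  $0, $2, L8 ; 0/7/4/1/1 ; →target
#4 sub  $2, $1, $2 ; 0/7/3/1/1
#8 or   $2, $2, $4 ; 0/7/3/1/1
#9 addi  $1, $3, 11 ; 0/12/3/1/1
#10 slti  $4, $2, 3 ; 0/12/3/1/0
#11 addi  $1, $2, 12 ; 0/15/3/1/0

15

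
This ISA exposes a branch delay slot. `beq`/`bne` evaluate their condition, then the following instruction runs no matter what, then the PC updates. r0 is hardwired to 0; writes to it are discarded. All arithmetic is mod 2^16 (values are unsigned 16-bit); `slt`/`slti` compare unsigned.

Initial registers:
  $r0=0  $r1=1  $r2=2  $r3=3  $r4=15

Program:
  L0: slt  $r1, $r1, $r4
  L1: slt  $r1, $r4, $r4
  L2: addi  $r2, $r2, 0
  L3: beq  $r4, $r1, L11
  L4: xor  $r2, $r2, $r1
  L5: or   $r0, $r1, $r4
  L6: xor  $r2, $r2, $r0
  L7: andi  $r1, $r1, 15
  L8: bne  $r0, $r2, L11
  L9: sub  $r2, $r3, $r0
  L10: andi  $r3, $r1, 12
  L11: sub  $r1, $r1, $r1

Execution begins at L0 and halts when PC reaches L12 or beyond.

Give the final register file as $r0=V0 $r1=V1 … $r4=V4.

$r0=0 $r1=0 $r2=3 $r3=3 $r4=15

[0] slt  $r1, $r1, $r4  →  {$r0:0, $r1:1, $r2:2, $r3:3, $r4:15}
[1] slt  $r1, $r4, $r4  →  {$r0:0, $r1:0, $r2:2, $r3:3, $r4:15}
[2] addi  $r2, $r2, 0  →  {$r0:0, $r1:0, $r2:2, $r3:3, $r4:15}
[3] beq  $r4, $r1, L11  →  {$r0:0, $r1:0, $r2:2, $r3:3, $r4:15}  ⟨branch fallthrough⟩
[4] xor  $r2, $r2, $r1  →  {$r0:0, $r1:0, $r2:2, $r3:3, $r4:15}
[5] or   $r0, $r1, $r4  →  {$r0:0, $r1:0, $r2:2, $r3:3, $r4:15}
[6] xor  $r2, $r2, $r0  →  {$r0:0, $r1:0, $r2:2, $r3:3, $r4:15}
[7] andi  $r1, $r1, 15  →  {$r0:0, $r1:0, $r2:2, $r3:3, $r4:15}
[8] bne  $r0, $r2, L11  →  {$r0:0, $r1:0, $r2:2, $r3:3, $r4:15}  ⟨branch taken⟩
[9] sub  $r2, $r3, $r0  →  {$r0:0, $r1:0, $r2:3, $r3:3, $r4:15}
[11] sub  $r1, $r1, $r1  →  {$r0:0, $r1:0, $r2:3, $r3:3, $r4:15}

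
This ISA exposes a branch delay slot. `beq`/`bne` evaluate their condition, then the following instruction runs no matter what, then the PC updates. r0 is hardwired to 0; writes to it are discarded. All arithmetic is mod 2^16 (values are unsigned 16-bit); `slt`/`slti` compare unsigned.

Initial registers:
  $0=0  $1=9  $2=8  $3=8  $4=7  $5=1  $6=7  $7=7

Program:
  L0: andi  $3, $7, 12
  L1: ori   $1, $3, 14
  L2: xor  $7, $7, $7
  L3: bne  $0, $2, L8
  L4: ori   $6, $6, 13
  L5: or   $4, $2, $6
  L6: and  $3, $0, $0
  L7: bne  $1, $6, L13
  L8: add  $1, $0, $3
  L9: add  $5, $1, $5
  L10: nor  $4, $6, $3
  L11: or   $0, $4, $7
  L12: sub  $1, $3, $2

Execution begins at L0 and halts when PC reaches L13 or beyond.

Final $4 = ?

65520

[0] andi  $3, $7, 12  →  {$0:0, $1:9, $2:8, $3:4, $4:7, $5:1, $6:7, $7:7}
[1] ori   $1, $3, 14  →  {$0:0, $1:14, $2:8, $3:4, $4:7, $5:1, $6:7, $7:7}
[2] xor  $7, $7, $7  →  {$0:0, $1:14, $2:8, $3:4, $4:7, $5:1, $6:7, $7:0}
[3] bne  $0, $2, L8  →  {$0:0, $1:14, $2:8, $3:4, $4:7, $5:1, $6:7, $7:0}  ⟨branch taken⟩
[4] ori   $6, $6, 13  →  {$0:0, $1:14, $2:8, $3:4, $4:7, $5:1, $6:15, $7:0}
[8] add  $1, $0, $3  →  {$0:0, $1:4, $2:8, $3:4, $4:7, $5:1, $6:15, $7:0}
[9] add  $5, $1, $5  →  {$0:0, $1:4, $2:8, $3:4, $4:7, $5:5, $6:15, $7:0}
[10] nor  $4, $6, $3  →  {$0:0, $1:4, $2:8, $3:4, $4:65520, $5:5, $6:15, $7:0}
[11] or   $0, $4, $7  →  {$0:0, $1:4, $2:8, $3:4, $4:65520, $5:5, $6:15, $7:0}
[12] sub  $1, $3, $2  →  {$0:0, $1:65532, $2:8, $3:4, $4:65520, $5:5, $6:15, $7:0}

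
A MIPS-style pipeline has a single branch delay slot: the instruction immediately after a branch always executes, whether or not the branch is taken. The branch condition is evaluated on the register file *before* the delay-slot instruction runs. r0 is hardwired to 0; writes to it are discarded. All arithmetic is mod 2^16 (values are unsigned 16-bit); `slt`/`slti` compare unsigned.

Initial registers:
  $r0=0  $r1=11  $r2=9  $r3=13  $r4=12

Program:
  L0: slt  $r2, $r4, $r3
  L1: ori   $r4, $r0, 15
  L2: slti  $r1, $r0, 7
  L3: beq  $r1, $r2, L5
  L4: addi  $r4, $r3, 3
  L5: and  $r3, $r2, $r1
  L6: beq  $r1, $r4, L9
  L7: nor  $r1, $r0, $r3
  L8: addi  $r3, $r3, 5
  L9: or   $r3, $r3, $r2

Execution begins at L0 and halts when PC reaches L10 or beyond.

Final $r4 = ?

16

  step pc=0: slt  $r2, $r4, $r3  regs=(0,11,1,13,12)
  step pc=1: ori   $r4, $r0, 15  regs=(0,11,1,13,15)
  step pc=2: slti  $r1, $r0, 7  regs=(0,1,1,13,15)
  step pc=3: beq  $r1, $r2, L5  cond=T  regs=(0,1,1,13,15)
  step pc=4: addi  $r4, $r3, 3  regs=(0,1,1,13,16)
  step pc=5: and  $r3, $r2, $r1  regs=(0,1,1,1,16)
  step pc=6: beq  $r1, $r4, L9  cond=F  regs=(0,1,1,1,16)
  step pc=7: nor  $r1, $r0, $r3  regs=(0,65534,1,1,16)
  step pc=8: addi  $r3, $r3, 5  regs=(0,65534,1,6,16)
  step pc=9: or   $r3, $r3, $r2  regs=(0,65534,1,7,16)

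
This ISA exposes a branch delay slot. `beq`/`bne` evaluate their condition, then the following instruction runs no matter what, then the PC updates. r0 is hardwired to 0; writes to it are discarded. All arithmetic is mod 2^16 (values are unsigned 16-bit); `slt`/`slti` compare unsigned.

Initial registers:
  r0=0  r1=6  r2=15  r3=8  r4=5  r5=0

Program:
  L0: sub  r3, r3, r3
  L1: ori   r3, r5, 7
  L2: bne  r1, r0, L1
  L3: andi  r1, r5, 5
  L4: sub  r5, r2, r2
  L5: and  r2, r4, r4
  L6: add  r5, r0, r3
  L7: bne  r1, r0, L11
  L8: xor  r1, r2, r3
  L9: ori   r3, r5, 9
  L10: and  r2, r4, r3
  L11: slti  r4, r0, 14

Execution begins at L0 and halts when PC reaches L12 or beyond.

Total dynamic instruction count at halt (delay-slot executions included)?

#0 sub  r3, r3, r3 ; 0/6/15/0/5/0
#1 ori   r3, r5, 7 ; 0/6/15/7/5/0
#2 bne  r1, r0, L1 ; 0/6/15/7/5/0 ; →target
#3 andi  r1, r5, 5 ; 0/0/15/7/5/0
#1 ori   r3, r5, 7 ; 0/0/15/7/5/0
#2 bne  r1, r0, L1 ; 0/0/15/7/5/0 ; →fallthru
#3 andi  r1, r5, 5 ; 0/0/15/7/5/0
#4 sub  r5, r2, r2 ; 0/0/15/7/5/0
#5 and  r2, r4, r4 ; 0/0/5/7/5/0
#6 add  r5, r0, r3 ; 0/0/5/7/5/7
#7 bne  r1, r0, L11 ; 0/0/5/7/5/7 ; →fallthru
#8 xor  r1, r2, r3 ; 0/2/5/7/5/7
#9 ori   r3, r5, 9 ; 0/2/5/15/5/7
#10 and  r2, r4, r3 ; 0/2/5/15/5/7
#11 slti  r4, r0, 14 ; 0/2/5/15/1/7

15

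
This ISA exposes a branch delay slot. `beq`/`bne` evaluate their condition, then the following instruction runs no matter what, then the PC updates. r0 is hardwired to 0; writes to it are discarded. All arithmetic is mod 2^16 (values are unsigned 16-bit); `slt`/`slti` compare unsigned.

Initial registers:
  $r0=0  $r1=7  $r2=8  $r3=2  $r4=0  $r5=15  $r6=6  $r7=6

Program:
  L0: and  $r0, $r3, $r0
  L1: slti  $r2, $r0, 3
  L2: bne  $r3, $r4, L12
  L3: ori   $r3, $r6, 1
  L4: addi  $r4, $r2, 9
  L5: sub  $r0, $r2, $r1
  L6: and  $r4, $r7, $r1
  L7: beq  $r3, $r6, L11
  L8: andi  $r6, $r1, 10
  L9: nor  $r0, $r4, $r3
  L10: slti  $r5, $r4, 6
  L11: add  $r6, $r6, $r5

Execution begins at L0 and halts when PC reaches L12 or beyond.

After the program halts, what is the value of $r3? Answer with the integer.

  step pc=0: and  $r0, $r3, $r0  regs=(0,7,8,2,0,15,6,6)
  step pc=1: slti  $r2, $r0, 3  regs=(0,7,1,2,0,15,6,6)
  step pc=2: bne  $r3, $r4, L12  cond=T  regs=(0,7,1,2,0,15,6,6)
  step pc=3: ori   $r3, $r6, 1  regs=(0,7,1,7,0,15,6,6)

7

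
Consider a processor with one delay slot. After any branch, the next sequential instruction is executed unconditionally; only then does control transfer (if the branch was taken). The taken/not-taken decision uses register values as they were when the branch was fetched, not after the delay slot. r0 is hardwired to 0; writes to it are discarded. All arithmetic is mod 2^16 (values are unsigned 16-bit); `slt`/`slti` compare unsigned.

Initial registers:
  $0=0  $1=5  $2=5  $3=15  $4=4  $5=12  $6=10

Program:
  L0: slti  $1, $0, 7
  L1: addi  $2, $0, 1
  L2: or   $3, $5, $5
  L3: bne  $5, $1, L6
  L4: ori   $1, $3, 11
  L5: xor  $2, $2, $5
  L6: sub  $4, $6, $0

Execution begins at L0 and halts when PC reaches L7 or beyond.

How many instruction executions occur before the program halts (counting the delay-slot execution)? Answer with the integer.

  step pc=0: slti  $1, $0, 7  regs=(0,1,5,15,4,12,10)
  step pc=1: addi  $2, $0, 1  regs=(0,1,1,15,4,12,10)
  step pc=2: or   $3, $5, $5  regs=(0,1,1,12,4,12,10)
  step pc=3: bne  $5, $1, L6  cond=T  regs=(0,1,1,12,4,12,10)
  step pc=4: ori   $1, $3, 11  regs=(0,15,1,12,4,12,10)
  step pc=6: sub  $4, $6, $0  regs=(0,15,1,12,10,12,10)

6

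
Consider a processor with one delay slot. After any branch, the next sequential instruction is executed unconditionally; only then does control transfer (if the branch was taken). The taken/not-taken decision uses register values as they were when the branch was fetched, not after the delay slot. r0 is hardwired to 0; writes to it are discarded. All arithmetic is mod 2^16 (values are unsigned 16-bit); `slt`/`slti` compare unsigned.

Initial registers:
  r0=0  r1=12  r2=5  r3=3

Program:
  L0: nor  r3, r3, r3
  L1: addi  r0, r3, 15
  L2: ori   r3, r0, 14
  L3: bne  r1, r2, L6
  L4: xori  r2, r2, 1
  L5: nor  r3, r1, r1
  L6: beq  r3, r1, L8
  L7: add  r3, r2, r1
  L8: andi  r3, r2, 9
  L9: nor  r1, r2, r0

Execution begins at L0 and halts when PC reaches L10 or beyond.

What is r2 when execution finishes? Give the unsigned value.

4

PC=0  nor  r3, r3, r3        | r0=0 r1=12 r2=5 r3=65532
PC=1  addi  r0, r3, 15       | r0=0 r1=12 r2=5 r3=65532
PC=2  ori   r3, r0, 14       | r0=0 r1=12 r2=5 r3=14
PC=3  bne  r1, r2, L6        | r0=0 r1=12 r2=5 r3=14  [TAKEN]
PC=4  xori  r2, r2, 1        | r0=0 r1=12 r2=4 r3=14
PC=6  beq  r3, r1, L8        | r0=0 r1=12 r2=4 r3=14  [not taken]
PC=7  add  r3, r2, r1        | r0=0 r1=12 r2=4 r3=16
PC=8  andi  r3, r2, 9        | r0=0 r1=12 r2=4 r3=0
PC=9  nor  r1, r2, r0        | r0=0 r1=65531 r2=4 r3=0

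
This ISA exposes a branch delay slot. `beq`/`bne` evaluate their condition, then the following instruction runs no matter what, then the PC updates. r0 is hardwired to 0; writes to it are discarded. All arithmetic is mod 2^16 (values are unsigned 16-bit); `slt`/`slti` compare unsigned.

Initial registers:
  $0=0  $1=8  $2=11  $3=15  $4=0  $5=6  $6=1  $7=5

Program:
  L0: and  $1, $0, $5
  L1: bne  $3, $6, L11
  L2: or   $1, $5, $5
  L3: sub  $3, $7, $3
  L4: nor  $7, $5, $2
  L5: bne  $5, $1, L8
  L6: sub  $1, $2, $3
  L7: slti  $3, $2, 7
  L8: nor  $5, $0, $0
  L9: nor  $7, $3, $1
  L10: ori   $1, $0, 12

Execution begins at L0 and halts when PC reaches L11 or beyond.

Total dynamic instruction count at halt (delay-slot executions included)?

[0] and  $1, $0, $5  →  {$0:0, $1:0, $2:11, $3:15, $4:0, $5:6, $6:1, $7:5}
[1] bne  $3, $6, L11  →  {$0:0, $1:0, $2:11, $3:15, $4:0, $5:6, $6:1, $7:5}  ⟨branch taken⟩
[2] or   $1, $5, $5  →  {$0:0, $1:6, $2:11, $3:15, $4:0, $5:6, $6:1, $7:5}

3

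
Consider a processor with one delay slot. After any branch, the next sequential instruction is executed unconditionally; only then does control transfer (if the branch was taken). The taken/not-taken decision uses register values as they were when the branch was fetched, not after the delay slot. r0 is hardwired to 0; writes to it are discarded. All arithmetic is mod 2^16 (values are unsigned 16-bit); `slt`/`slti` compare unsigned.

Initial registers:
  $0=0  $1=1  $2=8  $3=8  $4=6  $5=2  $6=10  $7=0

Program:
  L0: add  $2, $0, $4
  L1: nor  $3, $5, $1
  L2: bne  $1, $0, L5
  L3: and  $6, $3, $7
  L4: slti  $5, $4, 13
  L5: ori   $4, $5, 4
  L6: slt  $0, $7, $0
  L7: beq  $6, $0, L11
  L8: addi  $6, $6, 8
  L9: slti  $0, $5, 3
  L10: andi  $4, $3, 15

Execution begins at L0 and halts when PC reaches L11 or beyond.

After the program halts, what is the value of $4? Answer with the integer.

6

[0] add  $2, $0, $4  →  {$0:0, $1:1, $2:6, $3:8, $4:6, $5:2, $6:10, $7:0}
[1] nor  $3, $5, $1  →  {$0:0, $1:1, $2:6, $3:65532, $4:6, $5:2, $6:10, $7:0}
[2] bne  $1, $0, L5  →  {$0:0, $1:1, $2:6, $3:65532, $4:6, $5:2, $6:10, $7:0}  ⟨branch taken⟩
[3] and  $6, $3, $7  →  {$0:0, $1:1, $2:6, $3:65532, $4:6, $5:2, $6:0, $7:0}
[5] ori   $4, $5, 4  →  {$0:0, $1:1, $2:6, $3:65532, $4:6, $5:2, $6:0, $7:0}
[6] slt  $0, $7, $0  →  {$0:0, $1:1, $2:6, $3:65532, $4:6, $5:2, $6:0, $7:0}
[7] beq  $6, $0, L11  →  {$0:0, $1:1, $2:6, $3:65532, $4:6, $5:2, $6:0, $7:0}  ⟨branch taken⟩
[8] addi  $6, $6, 8  →  {$0:0, $1:1, $2:6, $3:65532, $4:6, $5:2, $6:8, $7:0}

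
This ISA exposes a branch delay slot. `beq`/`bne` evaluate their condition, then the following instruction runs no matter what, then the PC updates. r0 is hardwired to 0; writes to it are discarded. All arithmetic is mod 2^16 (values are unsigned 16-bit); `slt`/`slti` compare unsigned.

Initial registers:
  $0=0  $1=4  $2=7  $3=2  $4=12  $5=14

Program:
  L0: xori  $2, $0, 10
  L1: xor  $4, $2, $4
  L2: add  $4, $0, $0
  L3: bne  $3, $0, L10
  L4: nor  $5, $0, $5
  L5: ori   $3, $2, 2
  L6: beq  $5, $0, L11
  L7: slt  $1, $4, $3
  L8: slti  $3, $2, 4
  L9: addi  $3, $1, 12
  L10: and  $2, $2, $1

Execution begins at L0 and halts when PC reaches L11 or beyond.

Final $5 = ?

#0 xori  $2, $0, 10 ; 0/4/10/2/12/14
#1 xor  $4, $2, $4 ; 0/4/10/2/6/14
#2 add  $4, $0, $0 ; 0/4/10/2/0/14
#3 bne  $3, $0, L10 ; 0/4/10/2/0/14 ; →target
#4 nor  $5, $0, $5 ; 0/4/10/2/0/65521
#10 and  $2, $2, $1 ; 0/4/0/2/0/65521

65521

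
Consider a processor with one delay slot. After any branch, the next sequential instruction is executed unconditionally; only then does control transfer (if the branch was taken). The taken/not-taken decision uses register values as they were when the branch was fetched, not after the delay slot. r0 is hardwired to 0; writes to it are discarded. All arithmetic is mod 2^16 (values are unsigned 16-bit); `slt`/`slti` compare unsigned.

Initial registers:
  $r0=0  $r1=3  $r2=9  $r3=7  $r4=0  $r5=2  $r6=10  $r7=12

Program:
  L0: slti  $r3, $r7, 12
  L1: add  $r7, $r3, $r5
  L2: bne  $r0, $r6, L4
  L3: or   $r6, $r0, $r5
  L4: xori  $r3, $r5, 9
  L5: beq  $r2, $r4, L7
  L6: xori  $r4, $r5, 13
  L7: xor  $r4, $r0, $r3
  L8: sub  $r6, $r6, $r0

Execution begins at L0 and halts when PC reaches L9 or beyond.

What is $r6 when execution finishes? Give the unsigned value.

[0] slti  $r3, $r7, 12  →  {$r0:0, $r1:3, $r2:9, $r3:0, $r4:0, $r5:2, $r6:10, $r7:12}
[1] add  $r7, $r3, $r5  →  {$r0:0, $r1:3, $r2:9, $r3:0, $r4:0, $r5:2, $r6:10, $r7:2}
[2] bne  $r0, $r6, L4  →  {$r0:0, $r1:3, $r2:9, $r3:0, $r4:0, $r5:2, $r6:10, $r7:2}  ⟨branch taken⟩
[3] or   $r6, $r0, $r5  →  {$r0:0, $r1:3, $r2:9, $r3:0, $r4:0, $r5:2, $r6:2, $r7:2}
[4] xori  $r3, $r5, 9  →  {$r0:0, $r1:3, $r2:9, $r3:11, $r4:0, $r5:2, $r6:2, $r7:2}
[5] beq  $r2, $r4, L7  →  {$r0:0, $r1:3, $r2:9, $r3:11, $r4:0, $r5:2, $r6:2, $r7:2}  ⟨branch fallthrough⟩
[6] xori  $r4, $r5, 13  →  {$r0:0, $r1:3, $r2:9, $r3:11, $r4:15, $r5:2, $r6:2, $r7:2}
[7] xor  $r4, $r0, $r3  →  {$r0:0, $r1:3, $r2:9, $r3:11, $r4:11, $r5:2, $r6:2, $r7:2}
[8] sub  $r6, $r6, $r0  →  {$r0:0, $r1:3, $r2:9, $r3:11, $r4:11, $r5:2, $r6:2, $r7:2}

2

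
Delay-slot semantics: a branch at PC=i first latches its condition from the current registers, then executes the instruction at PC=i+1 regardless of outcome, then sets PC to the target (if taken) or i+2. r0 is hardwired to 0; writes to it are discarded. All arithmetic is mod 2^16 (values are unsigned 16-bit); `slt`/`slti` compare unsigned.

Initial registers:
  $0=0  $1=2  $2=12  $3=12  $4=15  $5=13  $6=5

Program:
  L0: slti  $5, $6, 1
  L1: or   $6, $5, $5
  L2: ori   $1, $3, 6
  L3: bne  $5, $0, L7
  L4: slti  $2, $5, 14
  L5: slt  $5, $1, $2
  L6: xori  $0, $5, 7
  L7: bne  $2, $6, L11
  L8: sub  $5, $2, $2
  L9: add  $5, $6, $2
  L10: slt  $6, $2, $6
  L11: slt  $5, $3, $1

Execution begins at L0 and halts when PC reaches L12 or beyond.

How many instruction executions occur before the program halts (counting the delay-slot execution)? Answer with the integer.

10

#0 slti  $5, $6, 1 ; 0/2/12/12/15/0/5
#1 or   $6, $5, $5 ; 0/2/12/12/15/0/0
#2 ori   $1, $3, 6 ; 0/14/12/12/15/0/0
#3 bne  $5, $0, L7 ; 0/14/12/12/15/0/0 ; →fallthru
#4 slti  $2, $5, 14 ; 0/14/1/12/15/0/0
#5 slt  $5, $1, $2 ; 0/14/1/12/15/0/0
#6 xori  $0, $5, 7 ; 0/14/1/12/15/0/0
#7 bne  $2, $6, L11 ; 0/14/1/12/15/0/0 ; →target
#8 sub  $5, $2, $2 ; 0/14/1/12/15/0/0
#11 slt  $5, $3, $1 ; 0/14/1/12/15/1/0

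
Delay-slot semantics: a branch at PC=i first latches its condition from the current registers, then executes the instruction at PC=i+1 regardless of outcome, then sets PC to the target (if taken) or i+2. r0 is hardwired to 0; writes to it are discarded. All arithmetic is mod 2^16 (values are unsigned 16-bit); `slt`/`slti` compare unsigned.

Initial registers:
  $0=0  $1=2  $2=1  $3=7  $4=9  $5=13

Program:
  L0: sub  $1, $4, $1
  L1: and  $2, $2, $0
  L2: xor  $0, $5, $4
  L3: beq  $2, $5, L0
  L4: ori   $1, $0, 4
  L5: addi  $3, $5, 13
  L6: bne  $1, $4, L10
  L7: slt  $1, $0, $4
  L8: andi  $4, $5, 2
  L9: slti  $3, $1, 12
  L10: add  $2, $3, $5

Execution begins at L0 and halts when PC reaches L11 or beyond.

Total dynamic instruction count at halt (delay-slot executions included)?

9

#0 sub  $1, $4, $1 ; 0/7/1/7/9/13
#1 and  $2, $2, $0 ; 0/7/0/7/9/13
#2 xor  $0, $5, $4 ; 0/7/0/7/9/13
#3 beq  $2, $5, L0 ; 0/7/0/7/9/13 ; →fallthru
#4 ori   $1, $0, 4 ; 0/4/0/7/9/13
#5 addi  $3, $5, 13 ; 0/4/0/26/9/13
#6 bne  $1, $4, L10 ; 0/4/0/26/9/13 ; →target
#7 slt  $1, $0, $4 ; 0/1/0/26/9/13
#10 add  $2, $3, $5 ; 0/1/39/26/9/13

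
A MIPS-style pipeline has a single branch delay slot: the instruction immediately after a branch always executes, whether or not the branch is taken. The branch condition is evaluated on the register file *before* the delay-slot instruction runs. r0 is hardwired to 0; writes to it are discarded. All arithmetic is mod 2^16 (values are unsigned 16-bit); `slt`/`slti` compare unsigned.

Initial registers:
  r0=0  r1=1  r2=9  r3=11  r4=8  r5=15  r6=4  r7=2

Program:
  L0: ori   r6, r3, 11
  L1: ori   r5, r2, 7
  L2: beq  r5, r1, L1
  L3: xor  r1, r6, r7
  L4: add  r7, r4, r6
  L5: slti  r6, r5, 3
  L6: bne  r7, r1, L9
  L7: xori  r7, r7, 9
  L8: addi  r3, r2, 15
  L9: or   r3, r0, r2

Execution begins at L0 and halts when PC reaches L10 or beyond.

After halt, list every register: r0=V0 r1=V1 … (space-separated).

  step pc=0: ori   r6, r3, 11  regs=(0,1,9,11,8,15,11,2)
  step pc=1: ori   r5, r2, 7  regs=(0,1,9,11,8,15,11,2)
  step pc=2: beq  r5, r1, L1  cond=F  regs=(0,1,9,11,8,15,11,2)
  step pc=3: xor  r1, r6, r7  regs=(0,9,9,11,8,15,11,2)
  step pc=4: add  r7, r4, r6  regs=(0,9,9,11,8,15,11,19)
  step pc=5: slti  r6, r5, 3  regs=(0,9,9,11,8,15,0,19)
  step pc=6: bne  r7, r1, L9  cond=T  regs=(0,9,9,11,8,15,0,19)
  step pc=7: xori  r7, r7, 9  regs=(0,9,9,11,8,15,0,26)
  step pc=9: or   r3, r0, r2  regs=(0,9,9,9,8,15,0,26)

r0=0 r1=9 r2=9 r3=9 r4=8 r5=15 r6=0 r7=26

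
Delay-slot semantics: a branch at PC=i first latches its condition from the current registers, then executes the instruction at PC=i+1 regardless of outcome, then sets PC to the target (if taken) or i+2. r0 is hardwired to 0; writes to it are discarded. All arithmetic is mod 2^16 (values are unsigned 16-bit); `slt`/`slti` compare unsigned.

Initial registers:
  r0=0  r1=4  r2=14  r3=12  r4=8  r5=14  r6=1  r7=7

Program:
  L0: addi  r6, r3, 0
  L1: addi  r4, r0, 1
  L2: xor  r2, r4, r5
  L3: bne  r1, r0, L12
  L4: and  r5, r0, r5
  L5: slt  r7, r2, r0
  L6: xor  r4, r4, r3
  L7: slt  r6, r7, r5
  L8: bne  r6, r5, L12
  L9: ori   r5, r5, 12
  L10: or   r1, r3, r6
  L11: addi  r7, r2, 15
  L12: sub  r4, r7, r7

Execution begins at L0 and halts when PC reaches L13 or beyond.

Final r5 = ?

[0] addi  r6, r3, 0  →  {r0:0, r1:4, r2:14, r3:12, r4:8, r5:14, r6:12, r7:7}
[1] addi  r4, r0, 1  →  {r0:0, r1:4, r2:14, r3:12, r4:1, r5:14, r6:12, r7:7}
[2] xor  r2, r4, r5  →  {r0:0, r1:4, r2:15, r3:12, r4:1, r5:14, r6:12, r7:7}
[3] bne  r1, r0, L12  →  {r0:0, r1:4, r2:15, r3:12, r4:1, r5:14, r6:12, r7:7}  ⟨branch taken⟩
[4] and  r5, r0, r5  →  {r0:0, r1:4, r2:15, r3:12, r4:1, r5:0, r6:12, r7:7}
[12] sub  r4, r7, r7  →  {r0:0, r1:4, r2:15, r3:12, r4:0, r5:0, r6:12, r7:7}

0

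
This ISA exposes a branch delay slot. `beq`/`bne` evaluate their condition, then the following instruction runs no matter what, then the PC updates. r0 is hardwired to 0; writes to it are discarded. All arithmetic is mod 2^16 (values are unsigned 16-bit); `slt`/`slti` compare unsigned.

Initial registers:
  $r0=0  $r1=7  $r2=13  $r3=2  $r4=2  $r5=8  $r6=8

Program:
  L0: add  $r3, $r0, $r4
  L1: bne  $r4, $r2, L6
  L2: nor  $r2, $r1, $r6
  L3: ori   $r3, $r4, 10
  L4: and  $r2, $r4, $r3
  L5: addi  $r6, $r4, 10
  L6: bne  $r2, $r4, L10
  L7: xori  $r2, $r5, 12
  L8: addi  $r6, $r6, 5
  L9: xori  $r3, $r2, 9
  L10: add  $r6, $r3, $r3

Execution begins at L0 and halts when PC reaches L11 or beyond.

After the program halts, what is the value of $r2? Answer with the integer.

4

#0 add  $r3, $r0, $r4 ; 0/7/13/2/2/8/8
#1 bne  $r4, $r2, L6 ; 0/7/13/2/2/8/8 ; →target
#2 nor  $r2, $r1, $r6 ; 0/7/65520/2/2/8/8
#6 bne  $r2, $r4, L10 ; 0/7/65520/2/2/8/8 ; →target
#7 xori  $r2, $r5, 12 ; 0/7/4/2/2/8/8
#10 add  $r6, $r3, $r3 ; 0/7/4/2/2/8/4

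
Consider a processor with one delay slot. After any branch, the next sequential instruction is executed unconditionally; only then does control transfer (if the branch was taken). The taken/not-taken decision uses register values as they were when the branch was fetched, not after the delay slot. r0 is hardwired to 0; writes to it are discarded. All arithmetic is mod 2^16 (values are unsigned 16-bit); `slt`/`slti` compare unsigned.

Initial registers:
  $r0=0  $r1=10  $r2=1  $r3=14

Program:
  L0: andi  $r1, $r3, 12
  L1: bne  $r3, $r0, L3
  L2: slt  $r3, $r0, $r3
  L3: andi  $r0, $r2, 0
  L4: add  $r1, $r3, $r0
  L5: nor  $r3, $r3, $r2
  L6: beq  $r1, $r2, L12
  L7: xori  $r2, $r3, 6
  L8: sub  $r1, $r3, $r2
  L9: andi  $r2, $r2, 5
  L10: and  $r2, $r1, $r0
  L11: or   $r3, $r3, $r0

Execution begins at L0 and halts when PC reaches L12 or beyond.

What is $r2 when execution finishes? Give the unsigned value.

  step pc=0: andi  $r1, $r3, 12  regs=(0,12,1,14)
  step pc=1: bne  $r3, $r0, L3  cond=T  regs=(0,12,1,14)
  step pc=2: slt  $r3, $r0, $r3  regs=(0,12,1,1)
  step pc=3: andi  $r0, $r2, 0  regs=(0,12,1,1)
  step pc=4: add  $r1, $r3, $r0  regs=(0,1,1,1)
  step pc=5: nor  $r3, $r3, $r2  regs=(0,1,1,65534)
  step pc=6: beq  $r1, $r2, L12  cond=T  regs=(0,1,1,65534)
  step pc=7: xori  $r2, $r3, 6  regs=(0,1,65528,65534)

65528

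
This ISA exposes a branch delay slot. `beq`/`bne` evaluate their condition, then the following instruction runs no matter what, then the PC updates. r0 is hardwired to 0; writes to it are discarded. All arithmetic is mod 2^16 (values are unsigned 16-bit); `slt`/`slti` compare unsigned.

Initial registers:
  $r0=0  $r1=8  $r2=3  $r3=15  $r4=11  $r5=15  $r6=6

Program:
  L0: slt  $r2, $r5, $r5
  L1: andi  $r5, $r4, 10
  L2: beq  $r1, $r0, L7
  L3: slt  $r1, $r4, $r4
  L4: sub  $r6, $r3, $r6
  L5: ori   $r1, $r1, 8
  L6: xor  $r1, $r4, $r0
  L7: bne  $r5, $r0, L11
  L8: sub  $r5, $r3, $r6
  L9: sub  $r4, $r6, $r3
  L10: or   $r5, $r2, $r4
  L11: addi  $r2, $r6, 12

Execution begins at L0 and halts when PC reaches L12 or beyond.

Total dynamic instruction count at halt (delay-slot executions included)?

PC=0  slt  $r2, $r5, $r5     | $r0=0 $r1=8 $r2=0 $r3=15 $r4=11 $r5=15 $r6=6
PC=1  andi  $r5, $r4, 10     | $r0=0 $r1=8 $r2=0 $r3=15 $r4=11 $r5=10 $r6=6
PC=2  beq  $r1, $r0, L7      | $r0=0 $r1=8 $r2=0 $r3=15 $r4=11 $r5=10 $r6=6  [not taken]
PC=3  slt  $r1, $r4, $r4     | $r0=0 $r1=0 $r2=0 $r3=15 $r4=11 $r5=10 $r6=6
PC=4  sub  $r6, $r3, $r6     | $r0=0 $r1=0 $r2=0 $r3=15 $r4=11 $r5=10 $r6=9
PC=5  ori   $r1, $r1, 8      | $r0=0 $r1=8 $r2=0 $r3=15 $r4=11 $r5=10 $r6=9
PC=6  xor  $r1, $r4, $r0     | $r0=0 $r1=11 $r2=0 $r3=15 $r4=11 $r5=10 $r6=9
PC=7  bne  $r5, $r0, L11     | $r0=0 $r1=11 $r2=0 $r3=15 $r4=11 $r5=10 $r6=9  [TAKEN]
PC=8  sub  $r5, $r3, $r6     | $r0=0 $r1=11 $r2=0 $r3=15 $r4=11 $r5=6 $r6=9
PC=11 addi  $r2, $r6, 12     | $r0=0 $r1=11 $r2=21 $r3=15 $r4=11 $r5=6 $r6=9

10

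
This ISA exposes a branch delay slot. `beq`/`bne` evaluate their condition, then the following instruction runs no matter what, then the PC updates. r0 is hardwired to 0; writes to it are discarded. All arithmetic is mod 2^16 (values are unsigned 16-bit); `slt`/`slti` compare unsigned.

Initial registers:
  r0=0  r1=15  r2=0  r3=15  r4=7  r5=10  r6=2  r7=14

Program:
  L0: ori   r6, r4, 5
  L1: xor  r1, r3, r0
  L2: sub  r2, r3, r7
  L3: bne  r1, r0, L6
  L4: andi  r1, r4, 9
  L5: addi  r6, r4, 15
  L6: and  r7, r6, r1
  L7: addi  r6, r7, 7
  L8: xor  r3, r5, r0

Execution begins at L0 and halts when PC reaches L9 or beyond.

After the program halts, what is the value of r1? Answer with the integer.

PC=0  ori   r6, r4, 5        | r0=0 r1=15 r2=0 r3=15 r4=7 r5=10 r6=7 r7=14
PC=1  xor  r1, r3, r0        | r0=0 r1=15 r2=0 r3=15 r4=7 r5=10 r6=7 r7=14
PC=2  sub  r2, r3, r7        | r0=0 r1=15 r2=1 r3=15 r4=7 r5=10 r6=7 r7=14
PC=3  bne  r1, r0, L6        | r0=0 r1=15 r2=1 r3=15 r4=7 r5=10 r6=7 r7=14  [TAKEN]
PC=4  andi  r1, r4, 9        | r0=0 r1=1 r2=1 r3=15 r4=7 r5=10 r6=7 r7=14
PC=6  and  r7, r6, r1        | r0=0 r1=1 r2=1 r3=15 r4=7 r5=10 r6=7 r7=1
PC=7  addi  r6, r7, 7        | r0=0 r1=1 r2=1 r3=15 r4=7 r5=10 r6=8 r7=1
PC=8  xor  r3, r5, r0        | r0=0 r1=1 r2=1 r3=10 r4=7 r5=10 r6=8 r7=1

1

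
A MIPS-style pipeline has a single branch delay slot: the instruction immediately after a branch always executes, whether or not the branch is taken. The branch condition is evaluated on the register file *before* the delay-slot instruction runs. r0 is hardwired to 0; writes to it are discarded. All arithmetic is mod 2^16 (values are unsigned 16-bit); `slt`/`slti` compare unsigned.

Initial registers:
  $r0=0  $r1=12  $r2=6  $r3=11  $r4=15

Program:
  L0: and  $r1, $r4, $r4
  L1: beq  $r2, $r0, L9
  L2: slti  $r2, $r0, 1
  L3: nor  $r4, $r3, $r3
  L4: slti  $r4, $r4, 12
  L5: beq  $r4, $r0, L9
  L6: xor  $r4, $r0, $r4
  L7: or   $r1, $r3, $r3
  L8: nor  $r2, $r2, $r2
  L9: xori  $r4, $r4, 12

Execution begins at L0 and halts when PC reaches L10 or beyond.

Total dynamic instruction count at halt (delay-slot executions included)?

8

#0 and  $r1, $r4, $r4 ; 0/15/6/11/15
#1 beq  $r2, $r0, L9 ; 0/15/6/11/15 ; →fallthru
#2 slti  $r2, $r0, 1 ; 0/15/1/11/15
#3 nor  $r4, $r3, $r3 ; 0/15/1/11/65524
#4 slti  $r4, $r4, 12 ; 0/15/1/11/0
#5 beq  $r4, $r0, L9 ; 0/15/1/11/0 ; →target
#6 xor  $r4, $r0, $r4 ; 0/15/1/11/0
#9 xori  $r4, $r4, 12 ; 0/15/1/11/12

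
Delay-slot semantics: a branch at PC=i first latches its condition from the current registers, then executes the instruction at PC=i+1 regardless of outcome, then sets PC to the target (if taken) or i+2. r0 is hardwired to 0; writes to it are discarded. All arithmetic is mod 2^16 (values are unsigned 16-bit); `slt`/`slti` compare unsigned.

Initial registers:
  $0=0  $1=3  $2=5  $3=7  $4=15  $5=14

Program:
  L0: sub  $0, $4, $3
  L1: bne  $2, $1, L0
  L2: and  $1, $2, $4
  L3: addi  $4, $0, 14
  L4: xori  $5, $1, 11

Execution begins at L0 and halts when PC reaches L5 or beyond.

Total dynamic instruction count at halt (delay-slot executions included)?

#0 sub  $0, $4, $3 ; 0/3/5/7/15/14
#1 bne  $2, $1, L0 ; 0/3/5/7/15/14 ; →target
#2 and  $1, $2, $4 ; 0/5/5/7/15/14
#0 sub  $0, $4, $3 ; 0/5/5/7/15/14
#1 bne  $2, $1, L0 ; 0/5/5/7/15/14 ; →fallthru
#2 and  $1, $2, $4 ; 0/5/5/7/15/14
#3 addi  $4, $0, 14 ; 0/5/5/7/14/14
#4 xori  $5, $1, 11 ; 0/5/5/7/14/14

8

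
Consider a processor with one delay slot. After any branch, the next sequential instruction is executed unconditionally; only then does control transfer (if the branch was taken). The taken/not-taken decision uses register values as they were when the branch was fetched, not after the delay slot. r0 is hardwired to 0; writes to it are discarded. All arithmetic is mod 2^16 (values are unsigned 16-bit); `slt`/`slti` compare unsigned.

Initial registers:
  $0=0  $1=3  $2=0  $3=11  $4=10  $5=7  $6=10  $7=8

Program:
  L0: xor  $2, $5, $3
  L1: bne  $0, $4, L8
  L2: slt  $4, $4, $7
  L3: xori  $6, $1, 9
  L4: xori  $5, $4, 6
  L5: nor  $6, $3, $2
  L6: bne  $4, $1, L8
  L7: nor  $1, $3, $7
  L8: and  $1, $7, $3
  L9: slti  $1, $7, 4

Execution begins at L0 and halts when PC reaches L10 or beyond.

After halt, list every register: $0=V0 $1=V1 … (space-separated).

PC=0  xor  $2, $5, $3        | $0=0 $1=3 $2=12 $3=11 $4=10 $5=7 $6=10 $7=8
PC=1  bne  $0, $4, L8        | $0=0 $1=3 $2=12 $3=11 $4=10 $5=7 $6=10 $7=8  [TAKEN]
PC=2  slt  $4, $4, $7        | $0=0 $1=3 $2=12 $3=11 $4=0 $5=7 $6=10 $7=8
PC=8  and  $1, $7, $3        | $0=0 $1=8 $2=12 $3=11 $4=0 $5=7 $6=10 $7=8
PC=9  slti  $1, $7, 4        | $0=0 $1=0 $2=12 $3=11 $4=0 $5=7 $6=10 $7=8

$0=0 $1=0 $2=12 $3=11 $4=0 $5=7 $6=10 $7=8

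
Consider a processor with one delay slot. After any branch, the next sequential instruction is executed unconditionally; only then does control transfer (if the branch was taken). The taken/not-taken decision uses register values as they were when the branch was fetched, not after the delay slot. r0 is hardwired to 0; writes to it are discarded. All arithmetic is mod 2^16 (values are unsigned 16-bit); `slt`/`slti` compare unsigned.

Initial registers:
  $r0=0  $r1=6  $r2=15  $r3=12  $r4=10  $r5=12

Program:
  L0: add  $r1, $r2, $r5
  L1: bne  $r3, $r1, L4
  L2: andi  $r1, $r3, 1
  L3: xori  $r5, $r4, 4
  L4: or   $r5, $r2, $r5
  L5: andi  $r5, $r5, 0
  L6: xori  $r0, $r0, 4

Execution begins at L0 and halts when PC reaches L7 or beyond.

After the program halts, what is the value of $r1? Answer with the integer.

0

#0 add  $r1, $r2, $r5 ; 0/27/15/12/10/12
#1 bne  $r3, $r1, L4 ; 0/27/15/12/10/12 ; →target
#2 andi  $r1, $r3, 1 ; 0/0/15/12/10/12
#4 or   $r5, $r2, $r5 ; 0/0/15/12/10/15
#5 andi  $r5, $r5, 0 ; 0/0/15/12/10/0
#6 xori  $r0, $r0, 4 ; 0/0/15/12/10/0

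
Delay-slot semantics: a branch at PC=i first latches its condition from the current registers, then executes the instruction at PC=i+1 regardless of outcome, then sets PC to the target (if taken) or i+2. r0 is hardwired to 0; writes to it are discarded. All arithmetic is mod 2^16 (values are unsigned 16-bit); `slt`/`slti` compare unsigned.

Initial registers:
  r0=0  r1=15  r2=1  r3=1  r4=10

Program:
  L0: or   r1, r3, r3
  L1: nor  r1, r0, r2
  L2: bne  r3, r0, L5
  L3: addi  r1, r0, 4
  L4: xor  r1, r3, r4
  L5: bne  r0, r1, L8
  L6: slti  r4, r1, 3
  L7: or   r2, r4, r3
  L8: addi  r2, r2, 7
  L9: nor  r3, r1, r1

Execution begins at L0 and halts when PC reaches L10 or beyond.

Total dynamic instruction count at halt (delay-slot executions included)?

  step pc=0: or   r1, r3, r3  regs=(0,1,1,1,10)
  step pc=1: nor  r1, r0, r2  regs=(0,65534,1,1,10)
  step pc=2: bne  r3, r0, L5  cond=T  regs=(0,65534,1,1,10)
  step pc=3: addi  r1, r0, 4  regs=(0,4,1,1,10)
  step pc=5: bne  r0, r1, L8  cond=T  regs=(0,4,1,1,10)
  step pc=6: slti  r4, r1, 3  regs=(0,4,1,1,0)
  step pc=8: addi  r2, r2, 7  regs=(0,4,8,1,0)
  step pc=9: nor  r3, r1, r1  regs=(0,4,8,65531,0)

8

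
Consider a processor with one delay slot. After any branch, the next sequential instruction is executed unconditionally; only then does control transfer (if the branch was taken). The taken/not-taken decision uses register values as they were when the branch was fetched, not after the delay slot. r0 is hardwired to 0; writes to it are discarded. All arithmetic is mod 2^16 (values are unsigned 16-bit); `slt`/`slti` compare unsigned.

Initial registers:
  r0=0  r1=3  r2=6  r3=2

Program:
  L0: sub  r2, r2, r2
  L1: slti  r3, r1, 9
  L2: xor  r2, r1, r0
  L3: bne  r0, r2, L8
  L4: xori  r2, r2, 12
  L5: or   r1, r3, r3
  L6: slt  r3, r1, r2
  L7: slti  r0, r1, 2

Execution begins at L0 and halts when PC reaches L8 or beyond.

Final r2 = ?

15

#0 sub  r2, r2, r2 ; 0/3/0/2
#1 slti  r3, r1, 9 ; 0/3/0/1
#2 xor  r2, r1, r0 ; 0/3/3/1
#3 bne  r0, r2, L8 ; 0/3/3/1 ; →target
#4 xori  r2, r2, 12 ; 0/3/15/1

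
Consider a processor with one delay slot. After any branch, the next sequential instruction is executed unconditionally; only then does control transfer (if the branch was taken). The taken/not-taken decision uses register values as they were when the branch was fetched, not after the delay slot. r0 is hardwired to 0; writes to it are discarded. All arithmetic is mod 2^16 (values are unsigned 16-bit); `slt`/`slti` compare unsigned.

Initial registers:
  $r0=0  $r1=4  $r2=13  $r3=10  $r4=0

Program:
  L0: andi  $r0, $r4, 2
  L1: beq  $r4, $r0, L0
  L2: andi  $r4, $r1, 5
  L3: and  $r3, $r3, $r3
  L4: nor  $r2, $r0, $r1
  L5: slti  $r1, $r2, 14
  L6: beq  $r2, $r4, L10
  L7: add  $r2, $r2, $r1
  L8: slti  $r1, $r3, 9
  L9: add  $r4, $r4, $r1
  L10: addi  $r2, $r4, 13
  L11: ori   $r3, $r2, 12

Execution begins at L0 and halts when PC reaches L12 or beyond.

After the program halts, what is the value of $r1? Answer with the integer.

0

#0 andi  $r0, $r4, 2 ; 0/4/13/10/0
#1 beq  $r4, $r0, L0 ; 0/4/13/10/0 ; →target
#2 andi  $r4, $r1, 5 ; 0/4/13/10/4
#0 andi  $r0, $r4, 2 ; 0/4/13/10/4
#1 beq  $r4, $r0, L0 ; 0/4/13/10/4 ; →fallthru
#2 andi  $r4, $r1, 5 ; 0/4/13/10/4
#3 and  $r3, $r3, $r3 ; 0/4/13/10/4
#4 nor  $r2, $r0, $r1 ; 0/4/65531/10/4
#5 slti  $r1, $r2, 14 ; 0/0/65531/10/4
#6 beq  $r2, $r4, L10 ; 0/0/65531/10/4 ; →fallthru
#7 add  $r2, $r2, $r1 ; 0/0/65531/10/4
#8 slti  $r1, $r3, 9 ; 0/0/65531/10/4
#9 add  $r4, $r4, $r1 ; 0/0/65531/10/4
#10 addi  $r2, $r4, 13 ; 0/0/17/10/4
#11 ori   $r3, $r2, 12 ; 0/0/17/29/4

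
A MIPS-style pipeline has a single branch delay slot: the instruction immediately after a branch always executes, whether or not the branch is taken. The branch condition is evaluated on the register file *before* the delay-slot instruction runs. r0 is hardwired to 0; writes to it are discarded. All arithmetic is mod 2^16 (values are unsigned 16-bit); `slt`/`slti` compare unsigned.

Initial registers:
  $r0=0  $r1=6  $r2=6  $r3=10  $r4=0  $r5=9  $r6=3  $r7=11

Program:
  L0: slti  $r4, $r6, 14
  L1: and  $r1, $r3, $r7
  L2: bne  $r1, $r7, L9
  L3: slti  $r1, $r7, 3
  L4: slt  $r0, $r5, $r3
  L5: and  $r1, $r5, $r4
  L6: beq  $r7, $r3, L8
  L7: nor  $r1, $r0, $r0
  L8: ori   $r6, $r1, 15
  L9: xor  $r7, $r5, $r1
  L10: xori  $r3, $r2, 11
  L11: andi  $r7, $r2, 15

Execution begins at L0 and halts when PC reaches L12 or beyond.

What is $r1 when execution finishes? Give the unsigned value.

  step pc=0: slti  $r4, $r6, 14  regs=(0,6,6,10,1,9,3,11)
  step pc=1: and  $r1, $r3, $r7  regs=(0,10,6,10,1,9,3,11)
  step pc=2: bne  $r1, $r7, L9  cond=T  regs=(0,10,6,10,1,9,3,11)
  step pc=3: slti  $r1, $r7, 3  regs=(0,0,6,10,1,9,3,11)
  step pc=9: xor  $r7, $r5, $r1  regs=(0,0,6,10,1,9,3,9)
  step pc=10: xori  $r3, $r2, 11  regs=(0,0,6,13,1,9,3,9)
  step pc=11: andi  $r7, $r2, 15  regs=(0,0,6,13,1,9,3,6)

0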